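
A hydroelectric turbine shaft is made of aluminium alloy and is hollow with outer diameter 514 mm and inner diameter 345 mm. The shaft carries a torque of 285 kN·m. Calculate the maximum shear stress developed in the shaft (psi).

1950 psi

J = π(d_o⁴ − d_i⁴)/32 = π(0.514⁴ − 0.345⁴)/32 = 5.462×10^-3 m⁴.
τ_max = T·r/J = 285000 × 0.257 / 5.462×10^-3 = 1.341×10^7 Pa.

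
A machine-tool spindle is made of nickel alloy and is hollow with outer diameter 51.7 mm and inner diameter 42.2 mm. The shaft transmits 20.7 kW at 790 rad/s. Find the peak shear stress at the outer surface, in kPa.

1740 kPa

ω = 790 rad/s, so T = P/ω = 20.7×10³ / 790.0 = 26.20 N·m.
J = π(d_o⁴ − d_i⁴)/32 = π(0.0517⁴ − 0.0422⁴)/32 = 3.900×10^-7 m⁴.
τ_max = T·r/J = 26.20 × 0.0259 / 3.900×10^-7 = 1.737×10^6 Pa.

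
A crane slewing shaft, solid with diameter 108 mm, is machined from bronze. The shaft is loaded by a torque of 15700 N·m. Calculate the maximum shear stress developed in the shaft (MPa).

63.5 MPa

J = πd⁴/32 = π(0.108)⁴/32 = 1.336×10^-5 m⁴.
τ_max = T·r/J = 15700 × 0.0540 / 1.336×10^-5 = 6.347×10^7 Pa.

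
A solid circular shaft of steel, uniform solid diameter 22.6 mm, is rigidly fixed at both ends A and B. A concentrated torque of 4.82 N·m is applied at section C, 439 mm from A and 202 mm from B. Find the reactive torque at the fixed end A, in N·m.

1.52 N·m

With uniform GJ and both ends fixed, compatibility θ_AC = θ_CB gives T_A·a = T_B·b, together with T_A + T_B = T₀.
T_A = T₀·b/(a+b) = 4.820·202/641.0 = 1.519 N·m; T_B = 3.301 N·m.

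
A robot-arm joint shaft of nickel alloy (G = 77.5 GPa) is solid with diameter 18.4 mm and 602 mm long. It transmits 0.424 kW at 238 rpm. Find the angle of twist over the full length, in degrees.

ω = 2π·238/60 = 24.92 rad/s, so T = P/ω = 0.424×10³ / 24.92 = 17.01 N·m.
J = πd⁴/32 = π(0.0184)⁴/32 = 1.125×10^-8 m⁴.
θ = T·L/(G·J) = 17.01 × 0.602 / (77.5×10⁹ × 1.125×10^-8) = 0.01174 rad.

0.673°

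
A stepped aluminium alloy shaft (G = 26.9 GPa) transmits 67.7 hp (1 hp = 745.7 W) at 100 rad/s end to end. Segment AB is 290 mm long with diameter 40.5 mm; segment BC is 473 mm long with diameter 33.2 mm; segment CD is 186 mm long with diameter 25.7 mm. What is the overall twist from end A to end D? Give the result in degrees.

10.1°

ω = 100 rad/s, so T = P/ω = 67.7×745.7 / 100.0 = 504.8 N·m.
J_AB = π(0.0405)⁴/32 = 2.64×10^-7 m⁴; J_BC = π(0.0332)⁴/32 = 1.19×10^-7 m⁴; J_CD = π(0.0257)⁴/32 = 4.28×10^-8 m⁴.
θ = (T/G)·Σ L_i/J_i = (504.8/26.9×10⁹)·(0.290/2.64×10^-7 + 0.473/1.19×10^-7 + 0.186/4.28×10^-8) = 0.1765 rad.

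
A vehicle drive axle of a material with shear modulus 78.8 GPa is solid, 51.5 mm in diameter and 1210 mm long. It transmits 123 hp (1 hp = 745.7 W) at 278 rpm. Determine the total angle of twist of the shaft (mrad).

ω = 2π·278/60 = 29.11 rad/s, so T = P/ω = 123×745.7 / 29.11 = 3151 N·m.
J = πd⁴/32 = π(0.0515)⁴/32 = 6.906×10^-7 m⁴.
θ = T·L/(G·J) = 3151 × 1.21 / (78.8×10⁹ × 6.906×10^-7) = 0.07005 rad.

70.1 mrad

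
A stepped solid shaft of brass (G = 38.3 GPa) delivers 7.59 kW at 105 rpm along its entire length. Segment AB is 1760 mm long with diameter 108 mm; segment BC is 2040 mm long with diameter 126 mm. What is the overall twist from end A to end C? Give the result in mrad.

ω = 2π·105/60 = 11.00 rad/s, so T = P/ω = 7.59×10³ / 11.00 = 690.3 N·m.
J_AB = π(0.108)⁴/32 = 1.34×10^-5 m⁴; J_BC = π(0.126)⁴/32 = 2.47×10^-5 m⁴.
θ = (T/G)·Σ L_i/J_i = (690.3/38.3×10⁹)·(1.76/1.34×10^-5 + 2.04/2.47×10^-5) = 3.861×10^-3 rad.

3.86 mrad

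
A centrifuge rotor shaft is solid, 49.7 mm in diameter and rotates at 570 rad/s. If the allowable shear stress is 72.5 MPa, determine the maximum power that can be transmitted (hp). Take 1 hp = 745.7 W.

1340 hp

J = πd⁴/32 = π(0.0497)⁴/32 = 5.990×10^-7 m⁴.
T_max = τ_allow·J/r = 7.25×10^7 × 5.990×10^-7 / 0.0249 = 1748 N·m.
ω = 570 rad/s, so P_max = T_max·ω = 9.961×10^5 W.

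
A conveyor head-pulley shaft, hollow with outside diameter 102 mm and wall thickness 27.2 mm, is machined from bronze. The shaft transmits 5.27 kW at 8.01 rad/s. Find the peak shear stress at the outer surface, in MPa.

3.31 MPa

ω = 8.01 rad/s, so T = P/ω = 5.27×10³ / 8.010 = 657.9 N·m.
J = π(d_o⁴ − d_i⁴)/32 = π(0.102⁴ − 0.0476⁴)/32 = 1.012×10^-5 m⁴.
τ_max = T·r/J = 657.9 × 0.0510 / 1.012×10^-5 = 3.315×10^6 Pa.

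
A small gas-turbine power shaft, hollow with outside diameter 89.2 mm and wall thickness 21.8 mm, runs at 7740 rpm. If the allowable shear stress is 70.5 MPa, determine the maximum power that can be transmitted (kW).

J = π(d_o⁴ − d_i⁴)/32 = π(0.0892⁴ − 0.0456⁴)/32 = 5.791×10^-6 m⁴.
T_max = τ_allow·J/r = 7.05×10^7 × 5.791×10^-6 / 0.0446 = 9154 N·m.
ω = 2π·7740/60 = 810.5 rad/s, so P_max = T_max·ω = 7.419×10^6 W.

7420 kW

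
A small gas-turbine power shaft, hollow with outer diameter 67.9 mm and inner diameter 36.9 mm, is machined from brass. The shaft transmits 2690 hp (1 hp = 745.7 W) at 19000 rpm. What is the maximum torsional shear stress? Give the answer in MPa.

ω = 2π·19000/60 = 1990 rad/s, so T = P/ω = 2690×745.7 / 1990 = 1008 N·m.
J = π(d_o⁴ − d_i⁴)/32 = π(0.0679⁴ − 0.0369⁴)/32 = 1.905×10^-6 m⁴.
τ_max = T·r/J = 1008 × 0.0340 / 1.905×10^-6 = 1.797×10^7 Pa.

18.0 MPa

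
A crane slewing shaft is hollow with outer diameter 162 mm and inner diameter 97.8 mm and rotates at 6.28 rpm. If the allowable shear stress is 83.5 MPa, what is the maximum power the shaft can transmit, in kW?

39.8 kW

J = π(d_o⁴ − d_i⁴)/32 = π(0.162⁴ − 0.0978⁴)/32 = 5.864×10^-5 m⁴.
T_max = τ_allow·J/r = 8.35×10^7 × 5.864×10^-5 / 0.0810 = 60450 N·m.
ω = 2π·6.28/60 = 0.6576 rad/s, so P_max = T_max·ω = 3.975×10^4 W.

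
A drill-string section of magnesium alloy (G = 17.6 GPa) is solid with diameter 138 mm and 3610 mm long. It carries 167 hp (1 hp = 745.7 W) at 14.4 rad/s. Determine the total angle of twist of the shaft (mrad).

49.8 mrad

ω = 14.4 rad/s, so T = P/ω = 167×745.7 / 14.40 = 8648 N·m.
J = πd⁴/32 = π(0.138)⁴/32 = 3.561×10^-5 m⁴.
θ = T·L/(G·J) = 8648 × 3.61 / (17.6×10⁹ × 3.561×10^-5) = 0.04982 rad.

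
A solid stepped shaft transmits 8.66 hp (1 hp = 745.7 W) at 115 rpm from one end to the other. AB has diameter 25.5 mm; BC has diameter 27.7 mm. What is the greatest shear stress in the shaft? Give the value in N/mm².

ω = 2π·115/60 = 12.04 rad/s, so T = P/ω = 8.66×745.7 / 12.04 = 536.2 N·m.
Under the same torque, τ_max = 16T/(πd³) is largest where d is smallest — segment AB (d = 25.5 mm).
τ_max = 16·536.2/(π·(0.0255)³) = 1.647×10^8 Pa.

165 N/mm²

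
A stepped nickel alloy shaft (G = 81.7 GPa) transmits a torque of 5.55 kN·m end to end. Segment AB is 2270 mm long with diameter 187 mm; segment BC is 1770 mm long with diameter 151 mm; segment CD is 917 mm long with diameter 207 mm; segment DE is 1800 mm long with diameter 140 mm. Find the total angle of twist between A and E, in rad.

J_AB = π(0.187)⁴/32 = 1.20×10^-4 m⁴; J_BC = π(0.151)⁴/32 = 5.10×10^-5 m⁴; J_CD = π(0.207)⁴/32 = 1.80×10^-4 m⁴; J_DE = π(0.140)⁴/32 = 3.77×10^-5 m⁴.
θ = (T/G)·Σ L_i/J_i = (5550/81.7×10⁹)·(2.27/1.20×10^-4 + 1.77/5.10×10^-5 + 0.917/1.80×10^-4 + 1.80/3.77×10^-5) = 7.228×10^-3 rad.

0.00723 rad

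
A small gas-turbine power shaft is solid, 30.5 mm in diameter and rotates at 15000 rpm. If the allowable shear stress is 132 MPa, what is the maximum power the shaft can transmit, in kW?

1160 kW

J = πd⁴/32 = π(0.0305)⁴/32 = 8.496×10^-8 m⁴.
T_max = τ_allow·J/r = 1.32×10^8 × 8.496×10^-8 / 0.0152 = 735.4 N·m.
ω = 2π·15000/60 = 1571 rad/s, so P_max = T_max·ω = 1.155×10^6 W.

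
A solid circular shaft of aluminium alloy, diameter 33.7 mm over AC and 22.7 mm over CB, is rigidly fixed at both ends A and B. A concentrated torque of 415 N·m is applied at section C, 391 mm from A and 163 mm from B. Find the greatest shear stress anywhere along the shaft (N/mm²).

Compatibility: T_A·a/J_AC = T_B·b/J_CB with T_A + T_B = T₀.
J_AC = 1.27×10^-7 m⁴, J_CB = 2.61×10^-8 m⁴, so T_A = T₀·(J_AC/a)/((J_AC/a)+(J_CB/b)) = 277.8 N·m, T_B = 137.2 N·m.
τ in each portion: τ_AC = 3.70×10^7 Pa, τ_CB = 5.97×10^7 Pa; maximum is in CB.
τ_max = T_CB·r/J = 137.2·0.0113/2.61×10^-8 = 5.973×10^7 Pa.

59.7 N/mm²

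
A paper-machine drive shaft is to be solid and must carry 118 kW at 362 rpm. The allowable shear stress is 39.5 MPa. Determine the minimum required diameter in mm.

ω = 2π·362/60 = 37.91 rad/s, so T = P/ω = 118×10³ / 37.91 = 3113 N·m.
For a solid shaft τ_max = 16T/(πd³), so d = (16T/(π τ_allow))^(1/3) = (16·3113/(π·3.95×10^7))^(1/3) = 0.07376 m.

73.8 mm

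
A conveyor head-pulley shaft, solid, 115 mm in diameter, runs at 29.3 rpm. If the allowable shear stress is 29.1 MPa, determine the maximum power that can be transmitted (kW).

J = πd⁴/32 = π(0.115)⁴/32 = 1.717×10^-5 m⁴.
T_max = τ_allow·J/r = 2.91×10^7 × 1.717×10^-5 / 0.0575 = 8690 N·m.
ω = 2π·29.3/60 = 3.068 rad/s, so P_max = T_max·ω = 2.666×10^4 W.

26.7 kW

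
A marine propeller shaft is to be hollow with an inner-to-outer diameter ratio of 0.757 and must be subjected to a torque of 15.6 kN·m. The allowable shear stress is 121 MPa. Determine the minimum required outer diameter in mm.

For a hollow shaft with d_i/d_o = 0.757: τ_max = 16T/(π d_o³ (1−k⁴)), so d_o = [16T/(π τ_allow (1−k⁴))]^(1/3) = [16·15600/(π·1.21×10^8·0.6716)]^(1/3) = 0.09925 m.

99.2 mm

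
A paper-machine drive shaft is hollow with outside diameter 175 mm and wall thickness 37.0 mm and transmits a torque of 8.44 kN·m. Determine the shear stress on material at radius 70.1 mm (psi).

1050 psi

J = π(d_o⁴ − d_i⁴)/32 = π(0.175⁴ − 0.101⁴)/32 = 8.186×10^-5 m⁴.
Shear stress varies linearly with radius: τ = T·r/J = 8440 × 0.0701 / 8.186×10^-5 = 7.227×10^6 Pa.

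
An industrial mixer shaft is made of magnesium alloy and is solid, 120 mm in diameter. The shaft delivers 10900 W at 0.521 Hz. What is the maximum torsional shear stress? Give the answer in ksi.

1.42 ksi

ω = 2π·0.521 = 3.274 rad/s, so T = P/ω = 10900 / 3.274 = 3330 N·m.
J = πd⁴/32 = π(0.120)⁴/32 = 2.036×10^-5 m⁴.
τ_max = T·r/J = 3330 × 0.0600 / 2.036×10^-5 = 9.814×10^6 Pa.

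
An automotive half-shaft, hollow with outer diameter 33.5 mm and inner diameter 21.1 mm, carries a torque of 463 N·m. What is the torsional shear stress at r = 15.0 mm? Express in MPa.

66.7 MPa

J = π(d_o⁴ − d_i⁴)/32 = π(0.0335⁴ − 0.0211⁴)/32 = 1.042×10^-7 m⁴.
Shear stress varies linearly with radius: τ = T·r/J = 463.0 × 0.0150 / 1.042×10^-7 = 6.666×10^7 Pa.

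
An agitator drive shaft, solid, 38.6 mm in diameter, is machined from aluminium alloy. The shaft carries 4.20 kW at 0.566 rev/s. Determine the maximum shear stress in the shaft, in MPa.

105 MPa

ω = 2π·0.566 = 3.556 rad/s, so T = P/ω = 4.20×10³ / 3.556 = 1181 N·m.
J = πd⁴/32 = π(0.0386)⁴/32 = 2.179×10^-7 m⁴.
τ_max = T·r/J = 1181 × 0.0193 / 2.179×10^-7 = 1.046×10^8 Pa.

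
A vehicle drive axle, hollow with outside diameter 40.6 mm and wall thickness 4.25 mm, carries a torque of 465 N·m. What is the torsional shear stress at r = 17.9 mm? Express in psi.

J = π(d_o⁴ − d_i⁴)/32 = π(0.0406⁴ − 0.0321⁴)/32 = 1.625×10^-7 m⁴.
Shear stress varies linearly with radius: τ = T·r/J = 465.0 × 0.0179 / 1.625×10^-7 = 5.122×10^7 Pa.

7430 psi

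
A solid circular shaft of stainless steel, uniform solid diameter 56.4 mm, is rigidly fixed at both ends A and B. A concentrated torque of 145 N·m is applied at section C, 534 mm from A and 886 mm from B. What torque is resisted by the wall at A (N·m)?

With uniform GJ and both ends fixed, compatibility θ_AC = θ_CB gives T_A·a = T_B·b, together with T_A + T_B = T₀.
T_A = T₀·b/(a+b) = 145.0·886/1420 = 90.47 N·m; T_B = 54.53 N·m.

90.5 N·m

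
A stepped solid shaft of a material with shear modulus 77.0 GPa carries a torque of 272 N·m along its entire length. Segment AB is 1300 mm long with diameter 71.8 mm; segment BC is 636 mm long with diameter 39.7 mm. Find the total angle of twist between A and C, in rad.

J_AB = π(0.0718)⁴/32 = 2.61×10^-6 m⁴; J_BC = π(0.0397)⁴/32 = 2.44×10^-7 m⁴.
θ = (T/G)·Σ L_i/J_i = (272.0/77.0×10⁹)·(1.30/2.61×10^-6 + 0.636/2.44×10^-7) = 0.01097 rad.

0.0110 rad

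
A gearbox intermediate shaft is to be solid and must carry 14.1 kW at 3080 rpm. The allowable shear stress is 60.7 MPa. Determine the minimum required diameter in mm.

ω = 2π·3080/60 = 322.5 rad/s, so T = P/ω = 14.1×10³ / 322.5 = 43.72 N·m.
For a solid shaft τ_max = 16T/(πd³), so d = (16T/(π τ_allow))^(1/3) = (16·43.72/(π·6.07×10^7))^(1/3) = 0.01542 m.

15.4 mm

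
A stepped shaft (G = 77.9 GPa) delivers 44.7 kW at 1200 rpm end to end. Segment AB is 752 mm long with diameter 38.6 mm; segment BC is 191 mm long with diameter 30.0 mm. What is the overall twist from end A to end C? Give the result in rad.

0.0267 rad

ω = 2π·1200/60 = 125.7 rad/s, so T = P/ω = 44.7×10³ / 125.7 = 355.7 N·m.
J_AB = π(0.0386)⁴/32 = 2.18×10^-7 m⁴; J_BC = π(0.0300)⁴/32 = 7.95×10^-8 m⁴.
θ = (T/G)·Σ L_i/J_i = (355.7/77.9×10⁹)·(0.752/2.18×10^-7 + 0.191/7.95×10^-8) = 0.02672 rad.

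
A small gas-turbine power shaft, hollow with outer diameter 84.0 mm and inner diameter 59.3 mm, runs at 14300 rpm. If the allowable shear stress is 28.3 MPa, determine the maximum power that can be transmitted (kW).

3710 kW

J = π(d_o⁴ − d_i⁴)/32 = π(0.0840⁴ − 0.0593⁴)/32 = 3.674×10^-6 m⁴.
T_max = τ_allow·J/r = 2.83×10^7 × 3.674×10^-6 / 0.0420 = 2475 N·m.
ω = 2π·14300/60 = 1497 rad/s, so P_max = T_max·ω = 3.707×10^6 W.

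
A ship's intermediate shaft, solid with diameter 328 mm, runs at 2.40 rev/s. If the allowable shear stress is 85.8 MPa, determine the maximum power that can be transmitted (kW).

J = πd⁴/32 = π(0.328)⁴/32 = 1.136×10^-3 m⁴.
T_max = τ_allow·J/r = 8.58×10^7 × 1.136×10^-3 / 0.164 = 594500 N·m.
ω = 2π·2.40 = 15.08 rad/s, so P_max = T_max·ω = 8.965×10^6 W.

8960 kW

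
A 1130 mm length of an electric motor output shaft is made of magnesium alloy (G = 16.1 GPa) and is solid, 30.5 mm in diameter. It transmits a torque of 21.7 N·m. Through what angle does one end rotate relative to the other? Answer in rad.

0.0179 rad

J = πd⁴/32 = π(0.0305)⁴/32 = 8.496×10^-8 m⁴.
θ = T·L/(G·J) = 21.70 × 1.13 / (16.1×10⁹ × 8.496×10^-8) = 0.01793 rad.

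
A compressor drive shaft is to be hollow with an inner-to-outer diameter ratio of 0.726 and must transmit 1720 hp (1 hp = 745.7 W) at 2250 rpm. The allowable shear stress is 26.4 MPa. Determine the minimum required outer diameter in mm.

113 mm

ω = 2π·2250/60 = 235.6 rad/s, so T = P/ω = 1720×745.7 / 235.6 = 5444 N·m.
For a hollow shaft with d_i/d_o = 0.726: τ_max = 16T/(π d_o³ (1−k⁴)), so d_o = [16T/(π τ_allow (1−k⁴))]^(1/3) = [16·5444/(π·2.64×10^7·0.7222)]^(1/3) = 0.1133 m.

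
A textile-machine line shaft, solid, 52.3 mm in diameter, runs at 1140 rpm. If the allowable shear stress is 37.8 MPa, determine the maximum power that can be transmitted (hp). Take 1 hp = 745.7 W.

J = πd⁴/32 = π(0.0523)⁴/32 = 7.345×10^-7 m⁴.
T_max = τ_allow·J/r = 3.78×10^7 × 7.345×10^-7 / 0.0261 = 1062 N·m.
ω = 2π·1140/60 = 119.4 rad/s, so P_max = T_max·ω = 1.268×10^5 W.

170 hp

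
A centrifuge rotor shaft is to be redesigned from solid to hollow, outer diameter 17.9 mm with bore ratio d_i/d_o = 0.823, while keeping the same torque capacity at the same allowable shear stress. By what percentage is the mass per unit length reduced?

Equal τ_max and T ⇒ the solid shaft needs d_s³ = d_o³(1−k⁴), so d_s = 17.9·(1−0.823⁴)^(1/3) = 14.59 mm.
Area ratio A_h/A_s = d_o²(1−k²)/d_s² = (1−k²)/(1−k⁴)^(2/3) = 0.4859.
Mass saving = 1 − 0.4859 = 51.4 %.

51.4 %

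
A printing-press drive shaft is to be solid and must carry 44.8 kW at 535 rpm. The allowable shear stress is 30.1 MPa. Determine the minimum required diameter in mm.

51.3 mm

ω = 2π·535/60 = 56.03 rad/s, so T = P/ω = 44.8×10³ / 56.03 = 799.6 N·m.
For a solid shaft τ_max = 16T/(πd³), so d = (16T/(π τ_allow))^(1/3) = (16·799.6/(π·3.01×10^7))^(1/3) = 0.05134 m.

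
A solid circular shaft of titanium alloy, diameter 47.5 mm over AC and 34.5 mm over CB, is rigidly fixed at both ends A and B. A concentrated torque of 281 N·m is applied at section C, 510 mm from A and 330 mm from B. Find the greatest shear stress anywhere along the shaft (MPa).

10.5 MPa

Compatibility: T_A·a/J_AC = T_B·b/J_CB with T_A + T_B = T₀.
J_AC = 5.00×10^-7 m⁴, J_CB = 1.39×10^-7 m⁴, so T_A = T₀·(J_AC/a)/((J_AC/a)+(J_CB/b)) = 196.5 N·m, T_B = 84.51 N·m.
τ in each portion: τ_AC = 9.34×10^6 Pa, τ_CB = 1.05×10^7 Pa; maximum is in CB.
τ_max = T_CB·r/J = 84.51·0.0173/1.39×10^-7 = 1.048×10^7 Pa.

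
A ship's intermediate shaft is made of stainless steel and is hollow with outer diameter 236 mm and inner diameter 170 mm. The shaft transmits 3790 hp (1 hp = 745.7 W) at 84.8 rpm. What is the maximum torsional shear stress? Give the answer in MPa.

ω = 2π·84.8/60 = 8.880 rad/s, so T = P/ω = 3790×745.7 / 8.880 = 318300 N·m.
J = π(d_o⁴ − d_i⁴)/32 = π(0.236⁴ − 0.170⁴)/32 = 2.225×10^-4 m⁴.
τ_max = T·r/J = 318300 × 0.118 / 2.225×10^-4 = 1.687×10^8 Pa.

169 MPa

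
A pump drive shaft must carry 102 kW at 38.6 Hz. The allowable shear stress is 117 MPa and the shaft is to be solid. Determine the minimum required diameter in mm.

ω = 2π·38.6 = 242.5 rad/s, so T = P/ω = 102×10³ / 242.5 = 420.6 N·m.
For a solid shaft τ_max = 16T/(πd³), so d = (16T/(π τ_allow))^(1/3) = (16·420.6/(π·1.17×10^8))^(1/3) = 0.02636 m.

26.4 mm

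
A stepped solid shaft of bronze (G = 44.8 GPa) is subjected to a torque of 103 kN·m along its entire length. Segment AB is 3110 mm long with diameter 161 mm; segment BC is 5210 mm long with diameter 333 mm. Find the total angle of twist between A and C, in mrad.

118 mrad

J_AB = π(0.161)⁴/32 = 6.60×10^-5 m⁴; J_BC = π(0.333)⁴/32 = 1.21×10^-3 m⁴.
θ = (T/G)·Σ L_i/J_i = (103000/44.8×10⁹)·(3.11/6.60×10^-5 + 5.21/1.21×10^-3) = 0.1183 rad.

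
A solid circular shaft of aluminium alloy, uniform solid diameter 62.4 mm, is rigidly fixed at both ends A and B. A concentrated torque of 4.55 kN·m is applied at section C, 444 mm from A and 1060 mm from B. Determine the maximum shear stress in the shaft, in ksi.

9.75 ksi

With uniform GJ and both ends fixed, compatibility θ_AC = θ_CB gives T_A·a = T_B·b, together with T_A + T_B = T₀.
T_A = T₀·b/(a+b) = 4550·1060/1504 = 3207 N·m; T_B = 1343 N·m.
τ in each portion: τ_AC = 6.72×10^7 Pa, τ_CB = 2.82×10^7 Pa; maximum is in AC.
τ_max = T_AC·r/J = 3207·0.0312/1.49×10^-6 = 6.722×10^7 Pa.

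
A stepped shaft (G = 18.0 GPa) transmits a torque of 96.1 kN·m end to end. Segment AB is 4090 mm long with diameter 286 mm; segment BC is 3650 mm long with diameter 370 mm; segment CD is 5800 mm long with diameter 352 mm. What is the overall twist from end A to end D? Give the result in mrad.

64.4 mrad

J_AB = π(0.286)⁴/32 = 6.57×10^-4 m⁴; J_BC = π(0.370)⁴/32 = 1.84×10^-3 m⁴; J_CD = π(0.352)⁴/32 = 1.51×10^-3 m⁴.
θ = (T/G)·Σ L_i/J_i = (96100/18.0×10⁹)·(4.09/6.57×10^-4 + 3.65/1.84×10^-3 + 5.80/1.51×10^-3) = 0.06438 rad.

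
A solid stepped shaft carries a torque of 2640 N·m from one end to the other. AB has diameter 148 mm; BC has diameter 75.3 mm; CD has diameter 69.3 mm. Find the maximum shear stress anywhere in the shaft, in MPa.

Under the same torque, τ_max = 16T/(πd³) is largest where d is smallest — segment CD (d = 69.3 mm).
τ_max = 16·2640/(π·(0.0693)³) = 4.040×10^7 Pa.

40.4 MPa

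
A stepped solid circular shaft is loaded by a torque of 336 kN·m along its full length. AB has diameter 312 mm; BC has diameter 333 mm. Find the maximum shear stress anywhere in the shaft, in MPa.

Under the same torque, τ_max = 16T/(πd³) is largest where d is smallest — segment AB (d = 312 mm).
τ_max = 16·336000/(π·(0.312)³) = 5.634×10^7 Pa.

56.3 MPa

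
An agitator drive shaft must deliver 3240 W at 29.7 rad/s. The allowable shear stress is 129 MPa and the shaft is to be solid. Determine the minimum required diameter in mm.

16.3 mm

ω = 29.7 rad/s, so T = P/ω = 3240 / 29.70 = 109.1 N·m.
For a solid shaft τ_max = 16T/(πd³), so d = (16T/(π τ_allow))^(1/3) = (16·109.1/(π·1.29×10^8))^(1/3) = 0.01627 m.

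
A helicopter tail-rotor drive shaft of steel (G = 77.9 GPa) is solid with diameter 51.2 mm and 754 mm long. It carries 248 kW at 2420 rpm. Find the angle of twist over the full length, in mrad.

14.0 mrad

ω = 2π·2420/60 = 253.4 rad/s, so T = P/ω = 248×10³ / 253.4 = 978.6 N·m.
J = πd⁴/32 = π(0.0512)⁴/32 = 6.747×10^-7 m⁴.
θ = T·L/(G·J) = 978.6 × 0.754 / (77.9×10⁹ × 6.747×10^-7) = 0.01404 rad.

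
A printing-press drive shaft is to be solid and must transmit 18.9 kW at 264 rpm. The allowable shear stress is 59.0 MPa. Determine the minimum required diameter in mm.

ω = 2π·264/60 = 27.65 rad/s, so T = P/ω = 18.9×10³ / 27.65 = 683.6 N·m.
For a solid shaft τ_max = 16T/(πd³), so d = (16T/(π τ_allow))^(1/3) = (16·683.6/(π·5.90×10^7))^(1/3) = 0.03893 m.

38.9 mm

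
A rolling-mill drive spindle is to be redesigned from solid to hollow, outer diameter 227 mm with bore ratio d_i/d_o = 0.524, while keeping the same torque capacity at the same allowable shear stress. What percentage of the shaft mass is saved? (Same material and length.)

23.6 %

Equal τ_max and T ⇒ the solid shaft needs d_s³ = d_o³(1−k⁴), so d_s = 227·(1−0.524⁴)^(1/3) = 221.1 mm.
Area ratio A_h/A_s = d_o²(1−k²)/d_s² = (1−k²)/(1−k⁴)^(2/3) = 0.7643.
Mass saving = 1 − 0.7643 = 23.6 %.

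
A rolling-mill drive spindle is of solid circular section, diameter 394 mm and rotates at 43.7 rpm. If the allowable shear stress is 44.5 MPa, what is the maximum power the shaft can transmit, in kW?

J = πd⁴/32 = π(0.394)⁴/32 = 2.366×10^-3 m⁴.
T_max = τ_allow·J/r = 4.45×10^7 × 2.366×10^-3 / 0.197 = 534400 N·m.
ω = 2π·43.7/60 = 4.576 rad/s, so P_max = T_max·ω = 2.446×10^6 W.

2450 kW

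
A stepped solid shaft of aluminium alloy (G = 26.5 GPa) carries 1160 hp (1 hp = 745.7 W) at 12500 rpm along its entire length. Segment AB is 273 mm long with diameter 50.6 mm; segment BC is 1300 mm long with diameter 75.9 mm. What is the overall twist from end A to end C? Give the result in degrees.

1.18°

ω = 2π·12500/60 = 1309 rad/s, so T = P/ω = 1160×745.7 / 1309 = 660.8 N·m.
J_AB = π(0.0506)⁴/32 = 6.44×10^-7 m⁴; J_BC = π(0.0759)⁴/32 = 3.26×10^-6 m⁴.
θ = (T/G)·Σ L_i/J_i = (660.8/26.5×10⁹)·(0.273/6.44×10^-7 + 1.30/3.26×10^-6) = 0.02053 rad.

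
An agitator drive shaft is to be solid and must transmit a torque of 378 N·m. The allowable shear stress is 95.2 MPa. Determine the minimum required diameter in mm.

27.2 mm

For a solid shaft τ_max = 16T/(πd³), so d = (16T/(π τ_allow))^(1/3) = (16·378.0/(π·9.52×10^7))^(1/3) = 0.02724 m.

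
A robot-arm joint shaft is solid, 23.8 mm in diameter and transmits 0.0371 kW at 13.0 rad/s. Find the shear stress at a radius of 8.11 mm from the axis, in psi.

ω = 13.0 rad/s, so T = P/ω = 0.0371×10³ / 13.00 = 2.854 N·m.
J = πd⁴/32 = π(0.0238)⁴/32 = 3.150×10^-8 m⁴.
Shear stress varies linearly with radius: τ = T·r/J = 2.854 × 0.00811 / 3.150×10^-8 = 7.348×10^5 Pa.

107 psi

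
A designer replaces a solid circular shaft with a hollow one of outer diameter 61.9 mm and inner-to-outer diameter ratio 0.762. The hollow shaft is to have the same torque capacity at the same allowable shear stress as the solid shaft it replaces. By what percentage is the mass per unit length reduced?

Equal τ_max and T ⇒ the solid shaft needs d_s³ = d_o³(1−k⁴), so d_s = 61.9·(1−0.762⁴)^(1/3) = 53.97 mm.
Area ratio A_h/A_s = d_o²(1−k²)/d_s² = (1−k²)/(1−k⁴)^(2/3) = 0.5516.
Mass saving = 1 − 0.5516 = 44.8 %.

44.8 %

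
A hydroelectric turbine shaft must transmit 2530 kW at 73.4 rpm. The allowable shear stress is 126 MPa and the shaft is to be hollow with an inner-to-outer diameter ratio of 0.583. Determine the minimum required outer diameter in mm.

247 mm

ω = 2π·73.4/60 = 7.686 rad/s, so T = P/ω = 2530×10³ / 7.686 = 329200 N·m.
For a hollow shaft with d_i/d_o = 0.583: τ_max = 16T/(π d_o³ (1−k⁴)), so d_o = [16T/(π τ_allow (1−k⁴))]^(1/3) = [16·329200/(π·1.26×10^8·0.8845)]^(1/3) = 0.2469 m.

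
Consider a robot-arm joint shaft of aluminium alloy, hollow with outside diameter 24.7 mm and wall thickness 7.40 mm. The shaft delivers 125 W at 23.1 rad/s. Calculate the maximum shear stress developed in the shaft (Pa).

ω = 23.1 rad/s, so T = P/ω = 125 / 23.10 = 5.411 N·m.
J = π(d_o⁴ − d_i⁴)/32 = π(0.0247⁴ − 0.00990⁴)/32 = 3.560×10^-8 m⁴.
τ_max = T·r/J = 5.411 × 0.0123 / 3.560×10^-8 = 1.877×10^6 Pa.

1.88e6 Pa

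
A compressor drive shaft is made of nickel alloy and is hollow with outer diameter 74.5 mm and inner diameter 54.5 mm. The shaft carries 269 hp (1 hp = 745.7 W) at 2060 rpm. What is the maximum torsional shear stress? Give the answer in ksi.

ω = 2π·2060/60 = 215.7 rad/s, so T = P/ω = 269×745.7 / 215.7 = 929.9 N·m.
J = π(d_o⁴ − d_i⁴)/32 = π(0.0745⁴ − 0.0545⁴)/32 = 2.158×10^-6 m⁴.
τ_max = T·r/J = 929.9 × 0.0372 / 2.158×10^-6 = 1.605×10^7 Pa.

2.33 ksi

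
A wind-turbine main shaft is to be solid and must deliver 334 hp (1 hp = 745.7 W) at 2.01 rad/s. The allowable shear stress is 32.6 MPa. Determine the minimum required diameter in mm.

269 mm

ω = 2.01 rad/s, so T = P/ω = 334×745.7 / 2.010 = 123900 N·m.
For a solid shaft τ_max = 16T/(πd³), so d = (16T/(π τ_allow))^(1/3) = (16·123900/(π·3.26×10^7))^(1/3) = 0.2685 m.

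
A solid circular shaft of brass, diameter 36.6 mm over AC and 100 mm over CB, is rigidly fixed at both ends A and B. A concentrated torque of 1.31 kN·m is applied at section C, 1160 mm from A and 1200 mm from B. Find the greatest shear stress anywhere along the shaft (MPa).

6.55 MPa

Compatibility: T_A·a/J_AC = T_B·b/J_CB with T_A + T_B = T₀.
J_AC = 1.76×10^-7 m⁴, J_CB = 9.82×10^-6 m⁴, so T_A = T₀·(J_AC/a)/((J_AC/a)+(J_CB/b)) = 23.87 N·m, T_B = 1286 N·m.
τ in each portion: τ_AC = 2.48×10^6 Pa, τ_CB = 6.55×10^6 Pa; maximum is in CB.
τ_max = T_CB·r/J = 1286·0.0500/9.82×10^-6 = 6.550×10^6 Pa.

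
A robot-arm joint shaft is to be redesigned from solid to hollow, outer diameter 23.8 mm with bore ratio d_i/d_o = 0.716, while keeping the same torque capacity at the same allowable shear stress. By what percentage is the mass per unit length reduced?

40.3 %

Equal τ_max and T ⇒ the solid shaft needs d_s³ = d_o³(1−k⁴), so d_s = 23.8·(1−0.716⁴)^(1/3) = 21.50 mm.
Area ratio A_h/A_s = d_o²(1−k²)/d_s² = (1−k²)/(1−k⁴)^(2/3) = 0.5972.
Mass saving = 1 − 0.5972 = 40.3 %.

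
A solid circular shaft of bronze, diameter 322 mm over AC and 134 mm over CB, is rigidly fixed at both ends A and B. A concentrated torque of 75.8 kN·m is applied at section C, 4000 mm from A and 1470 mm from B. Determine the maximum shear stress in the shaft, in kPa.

Compatibility: T_A·a/J_AC = T_B·b/J_CB with T_A + T_B = T₀.
J_AC = 1.06×10^-3 m⁴, J_CB = 3.17×10^-5 m⁴, so T_A = T₀·(J_AC/a)/((J_AC/a)+(J_CB/b)) = 70080 N·m, T_B = 5719 N·m.
τ in each portion: τ_AC = 1.07×10^7 Pa, τ_CB = 1.21×10^7 Pa; maximum is in CB.
τ_max = T_CB·r/J = 5719·0.0670/3.17×10^-5 = 1.211×10^7 Pa.

12100 kPa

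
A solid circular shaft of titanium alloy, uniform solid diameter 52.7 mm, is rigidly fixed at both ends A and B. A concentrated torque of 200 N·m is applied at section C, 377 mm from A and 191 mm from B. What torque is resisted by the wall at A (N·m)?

67.3 N·m

With uniform GJ and both ends fixed, compatibility θ_AC = θ_CB gives T_A·a = T_B·b, together with T_A + T_B = T₀.
T_A = T₀·b/(a+b) = 200.0·191/568.0 = 67.25 N·m; T_B = 132.7 N·m.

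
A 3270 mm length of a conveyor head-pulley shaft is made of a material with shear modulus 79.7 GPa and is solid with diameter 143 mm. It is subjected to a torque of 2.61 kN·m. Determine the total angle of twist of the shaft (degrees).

J = πd⁴/32 = π(0.143)⁴/32 = 4.105×10^-5 m⁴.
θ = T·L/(G·J) = 2610 × 3.27 / (79.7×10⁹ × 4.105×10^-5) = 2.608×10^-3 rad.

0.149°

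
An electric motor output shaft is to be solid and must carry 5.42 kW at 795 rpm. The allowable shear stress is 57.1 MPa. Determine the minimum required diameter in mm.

18.0 mm

ω = 2π·795/60 = 83.25 rad/s, so T = P/ω = 5.42×10³ / 83.25 = 65.10 N·m.
For a solid shaft τ_max = 16T/(πd³), so d = (16T/(π τ_allow))^(1/3) = (16·65.10/(π·5.71×10^7))^(1/3) = 0.01797 m.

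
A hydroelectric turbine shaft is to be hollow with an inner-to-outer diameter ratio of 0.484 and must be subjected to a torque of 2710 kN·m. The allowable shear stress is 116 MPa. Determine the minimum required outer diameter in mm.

501 mm

For a hollow shaft with d_i/d_o = 0.484: τ_max = 16T/(π d_o³ (1−k⁴)), so d_o = [16T/(π τ_allow (1−k⁴))]^(1/3) = [16·2.710e6/(π·1.16×10^8·0.9451)]^(1/3) = 0.5012 m.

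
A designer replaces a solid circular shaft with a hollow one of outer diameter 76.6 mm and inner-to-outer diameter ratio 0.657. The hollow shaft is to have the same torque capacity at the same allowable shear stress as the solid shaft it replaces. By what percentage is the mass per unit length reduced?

Equal τ_max and T ⇒ the solid shaft needs d_s³ = d_o³(1−k⁴), so d_s = 76.6·(1−0.657⁴)^(1/3) = 71.51 mm.
Area ratio A_h/A_s = d_o²(1−k²)/d_s² = (1−k²)/(1−k⁴)^(2/3) = 0.6521.
Mass saving = 1 − 0.6521 = 34.8 %.

34.8 %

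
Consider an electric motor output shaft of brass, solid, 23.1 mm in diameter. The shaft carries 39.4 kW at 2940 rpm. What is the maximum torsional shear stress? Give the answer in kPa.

ω = 2π·2940/60 = 307.9 rad/s, so T = P/ω = 39.4×10³ / 307.9 = 128.0 N·m.
J = πd⁴/32 = π(0.0231)⁴/32 = 2.795×10^-8 m⁴.
τ_max = T·r/J = 128.0 × 0.0116 / 2.795×10^-8 = 5.288×10^7 Pa.

52900 kPa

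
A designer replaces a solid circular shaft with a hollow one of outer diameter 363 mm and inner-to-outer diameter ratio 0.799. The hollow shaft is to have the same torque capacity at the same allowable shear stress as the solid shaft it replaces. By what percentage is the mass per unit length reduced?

Equal τ_max and T ⇒ the solid shaft needs d_s³ = d_o³(1−k⁴), so d_s = 363·(1−0.799⁴)^(1/3) = 304.9 mm.
Area ratio A_h/A_s = d_o²(1−k²)/d_s² = (1−k²)/(1−k⁴)^(2/3) = 0.5126.
Mass saving = 1 − 0.5126 = 48.7 %.

48.7 %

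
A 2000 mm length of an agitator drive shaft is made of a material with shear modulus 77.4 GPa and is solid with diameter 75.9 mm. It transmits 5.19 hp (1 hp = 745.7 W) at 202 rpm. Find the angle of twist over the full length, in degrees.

0.0831°

ω = 2π·202/60 = 21.15 rad/s, so T = P/ω = 5.19×745.7 / 21.15 = 183.0 N·m.
J = πd⁴/32 = π(0.0759)⁴/32 = 3.258×10^-6 m⁴.
θ = T·L/(G·J) = 183.0 × 2.00 / (77.4×10⁹ × 3.258×10^-6) = 1.451×10^-3 rad.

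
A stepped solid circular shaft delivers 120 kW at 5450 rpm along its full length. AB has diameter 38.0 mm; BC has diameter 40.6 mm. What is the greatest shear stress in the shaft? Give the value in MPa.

19.5 MPa

ω = 2π·5450/60 = 570.7 rad/s, so T = P/ω = 120×10³ / 570.7 = 210.3 N·m.
Under the same torque, τ_max = 16T/(πd³) is largest where d is smallest — segment AB (d = 38.0 mm).
τ_max = 16·210.3/(π·(0.0380)³) = 1.952×10^7 Pa.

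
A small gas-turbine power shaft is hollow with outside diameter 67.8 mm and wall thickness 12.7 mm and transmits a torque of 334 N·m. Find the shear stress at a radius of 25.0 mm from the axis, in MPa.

4.75 MPa

J = π(d_o⁴ − d_i⁴)/32 = π(0.0678⁴ − 0.0424⁴)/32 = 1.757×10^-6 m⁴.
Shear stress varies linearly with radius: τ = T·r/J = 334.0 × 0.0250 / 1.757×10^-6 = 4.752×10^6 Pa.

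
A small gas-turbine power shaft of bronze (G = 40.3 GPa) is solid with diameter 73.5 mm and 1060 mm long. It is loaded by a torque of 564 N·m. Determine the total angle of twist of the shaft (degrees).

J = πd⁴/32 = π(0.0735)⁴/32 = 2.865×10^-6 m⁴.
θ = T·L/(G·J) = 564.0 × 1.06 / (40.3×10⁹ × 2.865×10^-6) = 5.178×10^-3 rad.

0.297°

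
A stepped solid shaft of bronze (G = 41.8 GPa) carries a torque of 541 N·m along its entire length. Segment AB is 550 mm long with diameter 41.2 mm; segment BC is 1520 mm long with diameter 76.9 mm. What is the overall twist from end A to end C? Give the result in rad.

J_AB = π(0.0412)⁴/32 = 2.83×10^-7 m⁴; J_BC = π(0.0769)⁴/32 = 3.43×10^-6 m⁴.
θ = (T/G)·Σ L_i/J_i = (541.0/41.8×10⁹)·(0.550/2.83×10^-7 + 1.52/3.43×10^-6) = 0.03089 rad.

0.0309 rad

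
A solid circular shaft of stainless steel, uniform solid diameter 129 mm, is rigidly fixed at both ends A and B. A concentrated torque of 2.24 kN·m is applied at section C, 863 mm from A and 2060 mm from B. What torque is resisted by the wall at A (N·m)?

With uniform GJ and both ends fixed, compatibility θ_AC = θ_CB gives T_A·a = T_B·b, together with T_A + T_B = T₀.
T_A = T₀·b/(a+b) = 2240·2060/2923 = 1579 N·m; T_B = 661.3 N·m.

1580 N·m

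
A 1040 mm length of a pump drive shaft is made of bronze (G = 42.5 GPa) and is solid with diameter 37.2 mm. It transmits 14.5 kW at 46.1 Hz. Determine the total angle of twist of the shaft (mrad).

ω = 2π·46.1 = 289.7 rad/s, so T = P/ω = 14.5×10³ / 289.7 = 50.06 N·m.
J = πd⁴/32 = π(0.0372)⁴/32 = 1.880×10^-7 m⁴.
θ = T·L/(G·J) = 50.06 × 1.04 / (42.5×10⁹ × 1.880×10^-7) = 6.516×10^-3 rad.

6.52 mrad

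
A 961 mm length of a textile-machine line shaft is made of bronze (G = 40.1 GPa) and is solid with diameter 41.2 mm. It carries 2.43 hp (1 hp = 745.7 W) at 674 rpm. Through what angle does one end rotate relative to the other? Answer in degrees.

0.125°

ω = 2π·674/60 = 70.58 rad/s, so T = P/ω = 2.43×745.7 / 70.58 = 25.67 N·m.
J = πd⁴/32 = π(0.0412)⁴/32 = 2.829×10^-7 m⁴.
θ = T·L/(G·J) = 25.67 × 0.961 / (40.1×10⁹ × 2.829×10^-7) = 2.175×10^-3 rad.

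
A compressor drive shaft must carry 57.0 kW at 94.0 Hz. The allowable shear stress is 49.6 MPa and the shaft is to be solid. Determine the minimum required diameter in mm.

21.5 mm

ω = 2π·94.0 = 590.6 rad/s, so T = P/ω = 57.0×10³ / 590.6 = 96.51 N·m.
For a solid shaft τ_max = 16T/(πd³), so d = (16T/(π τ_allow))^(1/3) = (16·96.51/(π·4.96×10^7))^(1/3) = 0.02148 m.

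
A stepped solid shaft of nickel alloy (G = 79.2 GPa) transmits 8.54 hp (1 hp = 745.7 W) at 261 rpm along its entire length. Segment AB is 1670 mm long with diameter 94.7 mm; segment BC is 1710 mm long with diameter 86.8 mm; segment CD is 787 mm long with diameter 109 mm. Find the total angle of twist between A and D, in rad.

ω = 2π·261/60 = 27.33 rad/s, so T = P/ω = 8.54×745.7 / 27.33 = 233.0 N·m.
J_AB = π(0.0947)⁴/32 = 7.90×10^-6 m⁴; J_BC = π(0.0868)⁴/32 = 5.57×10^-6 m⁴; J_CD = π(0.109)⁴/32 = 1.39×10^-5 m⁴.
θ = (T/G)·Σ L_i/J_i = (233.0/79.2×10⁹)·(1.67/7.90×10^-6 + 1.71/5.57×10^-6 + 0.787/1.39×10^-5) = 1.692×10^-3 rad.

0.00169 rad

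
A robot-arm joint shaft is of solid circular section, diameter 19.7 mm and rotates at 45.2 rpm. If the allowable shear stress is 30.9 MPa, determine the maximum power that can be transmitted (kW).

0.220 kW

J = πd⁴/32 = π(0.0197)⁴/32 = 1.479×10^-8 m⁴.
T_max = τ_allow·J/r = 3.09×10^7 × 1.479×10^-8 / 0.00985 = 46.39 N·m.
ω = 2π·45.2/60 = 4.733 rad/s, so P_max = T_max·ω = 219.6 W.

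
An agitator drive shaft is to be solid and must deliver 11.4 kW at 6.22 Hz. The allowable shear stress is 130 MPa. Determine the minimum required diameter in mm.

ω = 2π·6.22 = 39.08 rad/s, so T = P/ω = 11.4×10³ / 39.08 = 291.7 N·m.
For a solid shaft τ_max = 16T/(πd³), so d = (16T/(π τ_allow))^(1/3) = (16·291.7/(π·1.30×10^8))^(1/3) = 0.02252 m.

22.5 mm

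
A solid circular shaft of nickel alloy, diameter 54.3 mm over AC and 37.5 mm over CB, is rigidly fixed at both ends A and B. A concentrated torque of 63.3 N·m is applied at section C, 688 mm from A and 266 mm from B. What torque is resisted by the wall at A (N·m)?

Compatibility: T_A·a/J_AC = T_B·b/J_CB with T_A + T_B = T₀.
J_AC = 8.53×10^-7 m⁴, J_CB = 1.94×10^-7 m⁴, so T_A = T₀·(J_AC/a)/((J_AC/a)+(J_CB/b)) = 39.85 N·m, T_B = 23.45 N·m.

39.9 N·m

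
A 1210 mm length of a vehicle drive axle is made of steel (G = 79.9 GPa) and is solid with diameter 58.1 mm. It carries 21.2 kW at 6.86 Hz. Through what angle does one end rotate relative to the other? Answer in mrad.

6.66 mrad

ω = 2π·6.86 = 43.10 rad/s, so T = P/ω = 21.2×10³ / 43.10 = 491.8 N·m.
J = πd⁴/32 = π(0.0581)⁴/32 = 1.119×10^-6 m⁴.
θ = T·L/(G·J) = 491.8 × 1.21 / (79.9×10⁹ × 1.119×10^-6) = 6.658×10^-3 rad.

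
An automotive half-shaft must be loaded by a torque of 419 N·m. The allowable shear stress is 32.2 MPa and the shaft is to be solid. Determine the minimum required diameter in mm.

40.5 mm

For a solid shaft τ_max = 16T/(πd³), so d = (16T/(π τ_allow))^(1/3) = (16·419.0/(π·3.22×10^7))^(1/3) = 0.04047 m.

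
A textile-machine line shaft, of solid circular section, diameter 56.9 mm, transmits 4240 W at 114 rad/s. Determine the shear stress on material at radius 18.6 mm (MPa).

0.672 MPa

ω = 114 rad/s, so T = P/ω = 4240 / 114.0 = 37.19 N·m.
J = πd⁴/32 = π(0.0569)⁴/32 = 1.029×10^-6 m⁴.
Shear stress varies linearly with radius: τ = T·r/J = 37.19 × 0.0186 / 1.029×10^-6 = 6.722×10^5 Pa.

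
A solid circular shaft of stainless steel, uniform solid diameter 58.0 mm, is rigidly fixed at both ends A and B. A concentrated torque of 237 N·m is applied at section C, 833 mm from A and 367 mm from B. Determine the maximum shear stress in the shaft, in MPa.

4.29 MPa

With uniform GJ and both ends fixed, compatibility θ_AC = θ_CB gives T_A·a = T_B·b, together with T_A + T_B = T₀.
T_A = T₀·b/(a+b) = 237.0·367/1200 = 72.48 N·m; T_B = 164.5 N·m.
τ in each portion: τ_AC = 1.89×10^6 Pa, τ_CB = 4.29×10^6 Pa; maximum is in CB.
τ_max = T_CB·r/J = 164.5·0.0290/1.11×10^-6 = 4.294×10^6 Pa.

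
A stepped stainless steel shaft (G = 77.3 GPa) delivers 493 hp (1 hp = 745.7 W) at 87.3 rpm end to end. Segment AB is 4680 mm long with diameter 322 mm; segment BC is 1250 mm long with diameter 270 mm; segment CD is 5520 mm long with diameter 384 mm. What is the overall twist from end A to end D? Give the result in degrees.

ω = 2π·87.3/60 = 9.142 rad/s, so T = P/ω = 493×745.7 / 9.142 = 40210 N·m.
J_AB = π(0.322)⁴/32 = 1.06×10^-3 m⁴; J_BC = π(0.270)⁴/32 = 5.22×10^-4 m⁴; J_CD = π(0.384)⁴/32 = 2.13×10^-3 m⁴.
θ = (T/G)·Σ L_i/J_i = (40210/77.3×10⁹)·(4.68/1.06×10^-3 + 1.25/5.22×10^-4 + 5.52/2.13×10^-3) = 4.898×10^-3 rad.

0.281°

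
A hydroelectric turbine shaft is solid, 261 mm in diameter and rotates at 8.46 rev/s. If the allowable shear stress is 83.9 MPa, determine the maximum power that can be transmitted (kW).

J = πd⁴/32 = π(0.261)⁴/32 = 4.556×10^-4 m⁴.
T_max = τ_allow·J/r = 8.39×10^7 × 4.556×10^-4 / 0.131 = 292900 N·m.
ω = 2π·8.46 = 53.16 rad/s, so P_max = T_max·ω = 1.557×10^7 W.

15600 kW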